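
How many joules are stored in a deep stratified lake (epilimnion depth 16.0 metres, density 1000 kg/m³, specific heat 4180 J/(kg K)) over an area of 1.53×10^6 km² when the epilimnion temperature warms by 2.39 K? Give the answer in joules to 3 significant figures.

2.45×10^20 J

Areal heat capacity C = ρ c_p D = 1000 × 4180 × 16.0 = 6.69×10^7 J/(m²·K).
Heat per unit area: q = C ΔT = 6.69×10^7 × 2.39 = 1.60×10^8 J/m².
Total heat: Q = q × A = 1.60×10^8 × (1.53×10^6 × 10⁶ m²) = 2.45×10^20 J.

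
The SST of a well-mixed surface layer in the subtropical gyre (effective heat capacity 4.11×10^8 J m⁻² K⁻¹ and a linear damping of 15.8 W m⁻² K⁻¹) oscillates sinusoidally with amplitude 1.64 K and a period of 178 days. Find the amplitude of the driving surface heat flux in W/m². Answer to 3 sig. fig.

Areal heat capacity C = 4.11×10^8 J m⁻² K⁻¹ (given).
ω = 2π / 1.54×10^7 s = 4.09×10^-7 s⁻¹.
√((Cω)² + λ²) = √((168)² + 15.8²) = 169 W/(m²·K).
F₀ = A × √((Cω)²+λ²) = 1.64 × 169 = 277 W/m².

277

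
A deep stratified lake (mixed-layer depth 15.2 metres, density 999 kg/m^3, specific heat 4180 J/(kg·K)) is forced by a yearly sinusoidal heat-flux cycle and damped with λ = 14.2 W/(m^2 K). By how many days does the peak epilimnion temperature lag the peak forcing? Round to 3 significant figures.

42.3 days

Areal heat capacity C = ρ c_p D = 999 × 4180 × 15.2 = 6.35×10^7 J/(m^2 K).
ω = 2π / 3.15×10^7 s = 1.99×10^-7 s⁻¹.
Phase lag φ = arctan(Cω/λ) = arctan(12.6/14.2) = 0.728 rad.
Time lag = φ / ω = 0.728 / 1.99×10^-7 = 3.65×10^6 s = 42.3 days.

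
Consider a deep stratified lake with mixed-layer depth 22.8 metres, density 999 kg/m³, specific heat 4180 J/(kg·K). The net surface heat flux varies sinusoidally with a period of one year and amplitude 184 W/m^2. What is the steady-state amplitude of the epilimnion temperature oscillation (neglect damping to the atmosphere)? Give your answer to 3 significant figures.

Areal heat capacity C = ρ c_p D = 999 × 4180 × 22.8 = 9.52×10^7 J m⁻² K⁻¹.
Angular frequency ω = 2π / T = 2π / 3.15×10^7 s = 1.99×10^-7 s⁻¹.
Cω = 9.52×10^7 × 1.99×10^-7 = 19.0 W/(m²·K).
Amplitude A = F₀ / (Cω) = 184 / 19.0 = 9.70 K.

9.70 K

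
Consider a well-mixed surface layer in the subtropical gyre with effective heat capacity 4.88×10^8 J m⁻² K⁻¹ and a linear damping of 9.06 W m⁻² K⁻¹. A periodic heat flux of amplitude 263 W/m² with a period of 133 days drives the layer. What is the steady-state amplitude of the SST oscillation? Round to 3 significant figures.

0.985 K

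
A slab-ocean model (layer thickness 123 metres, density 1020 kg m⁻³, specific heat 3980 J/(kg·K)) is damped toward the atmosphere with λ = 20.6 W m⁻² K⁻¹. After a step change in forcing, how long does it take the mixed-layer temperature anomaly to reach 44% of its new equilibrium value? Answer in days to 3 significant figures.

163 days

Areal heat capacity C = ρ c_p D = 1020 × 3980 × 123 = 4.99×10^8 J/(m^2 K).
τ = C / λ = 4.99×10^8 / 20.6 = 2.42×10^7 s.
Fraction reached: 1 − e^(−t/τ) = 0.44 ⇒ t = −τ ln(1 − 0.44) = τ × 0.580.
t = 1.41×10^7 s = 163 days.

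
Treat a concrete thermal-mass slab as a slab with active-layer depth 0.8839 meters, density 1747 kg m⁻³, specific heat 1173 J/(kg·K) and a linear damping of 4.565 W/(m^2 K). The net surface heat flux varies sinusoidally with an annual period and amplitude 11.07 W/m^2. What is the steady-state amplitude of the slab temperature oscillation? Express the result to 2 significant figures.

2.4 K

Areal heat capacity C = ρ c_p D = 1747 × 1173 × 0.8839 = 1.81×10^6 J/(m²·K).
Angular frequency ω = 2π / T = 2π / 3.15×10^7 s = 1.99×10^-7 s⁻¹.
√((Cω)² + λ²) = √((0.361)² + 4.565²) = 4.58 W/(m²·K).
Amplitude A = F₀ / √((Cω)²+λ²) = 11.07 / 4.58 = 2.42 K.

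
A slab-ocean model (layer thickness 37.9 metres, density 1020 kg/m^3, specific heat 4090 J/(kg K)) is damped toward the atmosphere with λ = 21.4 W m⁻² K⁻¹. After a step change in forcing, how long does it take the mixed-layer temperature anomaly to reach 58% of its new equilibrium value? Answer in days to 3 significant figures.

74.2 days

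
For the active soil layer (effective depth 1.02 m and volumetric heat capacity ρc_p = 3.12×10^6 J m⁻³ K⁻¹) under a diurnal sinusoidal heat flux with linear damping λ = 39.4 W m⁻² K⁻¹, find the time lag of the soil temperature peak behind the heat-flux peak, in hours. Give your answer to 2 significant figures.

5.4 hours

Areal heat capacity C = ρc_p × D = 3.12×10^6 × 1.02 = 3.18×10^6 J/(m^2 K).
ω = 2π / 86400 s = 7.27×10^-5 s⁻¹.
Phase lag φ = arctan(Cω/λ) = arctan(231/39.4) = 1.40 rad.
Time lag = φ / ω = 1.40 / 7.27×10^-5 = 19300 s = 5.36 hours.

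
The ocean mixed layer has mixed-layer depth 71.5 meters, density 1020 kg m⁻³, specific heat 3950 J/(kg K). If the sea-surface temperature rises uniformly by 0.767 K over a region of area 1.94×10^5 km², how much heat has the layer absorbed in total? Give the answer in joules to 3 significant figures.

Areal heat capacity C = ρ c_p D = 1020 × 3950 × 71.5 = 2.88×10^8 J m⁻² K⁻¹.
Heat per unit area: q = C ΔT = 2.88×10^8 × 0.767 = 2.21×10^8 J/m².
Total heat: Q = q × A = 2.21×10^8 × (1.94×10^5 × 10⁶ m²) = 4.29×10^19 J.

4.29×10^19 J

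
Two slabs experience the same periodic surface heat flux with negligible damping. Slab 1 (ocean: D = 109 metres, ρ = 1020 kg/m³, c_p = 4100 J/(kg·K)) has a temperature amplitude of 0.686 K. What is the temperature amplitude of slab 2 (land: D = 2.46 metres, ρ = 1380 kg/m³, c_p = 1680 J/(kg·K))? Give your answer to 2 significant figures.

55 K

C_ocean = 4.56×10^8 J/(m²·K); C_land = 5.70×10^6 J/(m²·K).
A ∝ 1/C ⇒ A_land = A_ocean × C_ocean/C_land = 0.686 × 79.9 = 54.8 K.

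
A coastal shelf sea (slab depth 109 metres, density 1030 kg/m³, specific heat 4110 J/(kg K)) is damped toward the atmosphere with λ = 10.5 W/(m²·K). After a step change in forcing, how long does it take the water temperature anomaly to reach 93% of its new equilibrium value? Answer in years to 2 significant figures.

3.7 years

Areal heat capacity C = ρ c_p D = 1030 × 4110 × 109 = 4.61×10^8 J/(m²·K).
τ = C / λ = 4.61×10^8 / 10.5 = 4.39×10^7 s.
Fraction reached: 1 − e^(−t/τ) = 0.93 ⇒ t = −τ ln(1 − 0.93) = τ × 2.66.
t = 1.17×10^8 s = 3.70 years.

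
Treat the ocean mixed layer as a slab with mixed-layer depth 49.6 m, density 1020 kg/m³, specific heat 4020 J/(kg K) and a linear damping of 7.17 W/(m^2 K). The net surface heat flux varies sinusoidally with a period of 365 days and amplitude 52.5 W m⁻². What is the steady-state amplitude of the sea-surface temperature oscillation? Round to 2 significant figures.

1.3 K

Areal heat capacity C = ρ c_p D = 1020 × 4020 × 49.6 = 2.03×10^8 J/(m^2 K).
Angular frequency ω = 2π / T = 2π / 3.15×10^7 s = 1.99×10^-7 s⁻¹.
√((Cω)² + λ²) = √((40.5)² + 7.17²) = 41.2 W/(m²·K).
Amplitude A = F₀ / √((Cω)²+λ²) = 52.5 / 41.2 = 1.28 K.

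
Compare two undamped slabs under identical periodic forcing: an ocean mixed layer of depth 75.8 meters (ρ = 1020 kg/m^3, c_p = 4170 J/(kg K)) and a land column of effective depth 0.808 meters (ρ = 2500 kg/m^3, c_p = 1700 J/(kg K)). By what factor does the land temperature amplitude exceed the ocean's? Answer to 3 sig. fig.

C_ocean = 1020 × 4170 × 75.8 = 3.22×10^8 J/(m²·K).
C_land = 2500 × 1700 × 0.808 = 3.43×10^6 J/(m²·K).
Undamped amplitude ∝ 1/C, so A_land/A_ocean = C_ocean/C_land = 93.9.

93.9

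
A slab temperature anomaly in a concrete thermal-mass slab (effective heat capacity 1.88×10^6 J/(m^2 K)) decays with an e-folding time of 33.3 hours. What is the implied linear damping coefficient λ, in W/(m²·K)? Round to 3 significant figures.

Areal heat capacity C = 1.88×10^6 J/(m^2 K) (given).
τ = 33.3 hours = 1.20×10^5 s.
λ = C / τ = 1.88×10^6 / 1.20×10^5 = 15.7 W/(m²·K).

15.7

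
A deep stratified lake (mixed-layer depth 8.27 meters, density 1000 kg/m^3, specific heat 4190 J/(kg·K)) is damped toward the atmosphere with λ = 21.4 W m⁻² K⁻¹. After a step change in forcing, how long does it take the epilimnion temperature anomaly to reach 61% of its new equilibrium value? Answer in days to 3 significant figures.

Areal heat capacity C = ρ c_p D = 1000 × 4190 × 8.27 = 3.47×10^7 J/(m²·K).
τ = C / λ = 3.47×10^7 / 21.4 = 1.62×10^6 s.
Fraction reached: 1 − e^(−t/τ) = 0.61 ⇒ t = −τ ln(1 − 0.61) = τ × 0.942.
t = 1.52×10^6 s = 17.6 days.

17.6 days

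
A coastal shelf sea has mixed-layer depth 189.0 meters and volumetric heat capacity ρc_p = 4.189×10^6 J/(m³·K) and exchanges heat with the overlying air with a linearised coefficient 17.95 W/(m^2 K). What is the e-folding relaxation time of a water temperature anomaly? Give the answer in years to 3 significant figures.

1.40 years

Areal heat capacity C = ρc_p × D = 4.189×10^6 × 189.0 = 7.92×10^8 J/(m²·K).
Relaxation time τ = C / λ = 7.92×10^8 / 17.95 = 4.41×10^7 s.
In years: 4.41×10^7 s / (3.156×10^7 s/year) = 1.40 years.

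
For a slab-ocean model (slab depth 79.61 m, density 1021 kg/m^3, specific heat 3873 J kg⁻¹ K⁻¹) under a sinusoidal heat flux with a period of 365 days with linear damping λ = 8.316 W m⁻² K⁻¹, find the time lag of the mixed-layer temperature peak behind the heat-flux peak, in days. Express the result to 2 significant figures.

Areal heat capacity C = ρ c_p D = 1021 × 3873 × 79.61 = 3.15×10^8 J/(m^2 K).
ω = 2π / 3.15×10^7 s = 1.99×10^-7 s⁻¹.
Phase lag φ = arctan(Cω/λ) = arctan(62.7/8.316) = 1.44 rad.
Time lag = φ / ω = 1.44 / 1.99×10^-7 = 7.22×10^6 s = 83.6 days.

84 days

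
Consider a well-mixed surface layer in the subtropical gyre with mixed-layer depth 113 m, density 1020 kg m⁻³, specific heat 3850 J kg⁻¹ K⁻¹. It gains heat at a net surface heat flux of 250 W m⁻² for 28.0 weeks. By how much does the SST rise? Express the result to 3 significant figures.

9.54 K

Areal heat capacity C = ρ c_p D = 1020 × 3850 × 113 = 4.44×10^8 J/(m²·K).
Net heat input Q = F Δt = 250 × (28.0 weeks × 6.048×10^5 s/week) = 4.23×10^9 J/m².
ΔT = Q / C = 4.23×10^9 / 4.44×10^8 = 9.54 K.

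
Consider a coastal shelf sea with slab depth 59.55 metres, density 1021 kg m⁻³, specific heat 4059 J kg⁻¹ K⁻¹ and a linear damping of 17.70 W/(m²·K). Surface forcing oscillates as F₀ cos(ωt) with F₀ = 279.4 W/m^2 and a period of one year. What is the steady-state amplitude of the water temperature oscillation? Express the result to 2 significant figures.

5.3 K

Areal heat capacity C = ρ c_p D = 1021 × 4059 × 59.55 = 2.47×10^8 J/(m²·K).
Angular frequency ω = 2π / T = 2π / 3.15×10^7 s = 1.99×10^-7 s⁻¹.
√((Cω)² + λ²) = √((49.2)² + 17.70²) = 52.3 W/(m²·K).
Amplitude A = F₀ / √((Cω)²+λ²) = 279.4 / 52.3 = 5.35 K.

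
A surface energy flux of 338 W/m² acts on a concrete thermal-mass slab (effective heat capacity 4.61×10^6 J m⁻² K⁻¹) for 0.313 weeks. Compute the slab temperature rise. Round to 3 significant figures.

13.9 K

Areal heat capacity C = 4.61×10^6 J m⁻² K⁻¹ (given).
Net heat input Q = F Δt = 338 × (0.313 weeks × 6.048×10^5 s/week) = 6.40×10^7 J/m².
ΔT = Q / C = 6.40×10^7 / 4.61×10^6 = 13.9 K.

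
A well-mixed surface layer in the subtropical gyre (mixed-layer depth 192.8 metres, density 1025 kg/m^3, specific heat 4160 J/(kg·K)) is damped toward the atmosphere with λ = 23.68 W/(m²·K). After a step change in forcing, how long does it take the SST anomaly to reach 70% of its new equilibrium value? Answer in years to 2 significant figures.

1.3 years

Areal heat capacity C = ρ c_p D = 1025 × 4160 × 192.8 = 8.22×10^8 J m⁻² K⁻¹.
τ = C / λ = 8.22×10^8 / 23.68 = 3.47×10^7 s.
Fraction reached: 1 − e^(−t/τ) = 0.70 ⇒ t = −τ ln(1 − 0.70) = τ × 1.20.
t = 4.18×10^7 s = 1.32 years.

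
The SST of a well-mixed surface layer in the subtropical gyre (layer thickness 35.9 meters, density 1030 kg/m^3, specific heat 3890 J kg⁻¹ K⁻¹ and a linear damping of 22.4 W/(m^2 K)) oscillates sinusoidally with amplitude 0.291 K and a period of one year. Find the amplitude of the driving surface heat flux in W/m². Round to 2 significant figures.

11

Areal heat capacity C = ρ c_p D = 1030 × 3890 × 35.9 = 1.44×10^8 J/(m²·K).
ω = 2π / 3.15×10^7 s = 1.99×10^-7 s⁻¹.
√((Cω)² + λ²) = √((28.7)² + 22.4²) = 36.4 W/(m²·K).
F₀ = A × √((Cω)²+λ²) = 0.291 × 36.4 = 10.6 W/m².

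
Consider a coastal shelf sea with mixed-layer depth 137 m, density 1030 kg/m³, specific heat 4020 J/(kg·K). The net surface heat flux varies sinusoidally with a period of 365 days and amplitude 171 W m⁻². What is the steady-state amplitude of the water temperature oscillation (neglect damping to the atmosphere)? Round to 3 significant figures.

1.51 K

Areal heat capacity C = ρ c_p D = 1030 × 4020 × 137 = 5.67×10^8 J/(m²·K).
Angular frequency ω = 2π / T = 2π / 3.15×10^7 s = 1.99×10^-7 s⁻¹.
Cω = 5.67×10^8 × 1.99×10^-7 = 113 W/(m²·K).
Amplitude A = F₀ / (Cω) = 171 / 113 = 1.51 K.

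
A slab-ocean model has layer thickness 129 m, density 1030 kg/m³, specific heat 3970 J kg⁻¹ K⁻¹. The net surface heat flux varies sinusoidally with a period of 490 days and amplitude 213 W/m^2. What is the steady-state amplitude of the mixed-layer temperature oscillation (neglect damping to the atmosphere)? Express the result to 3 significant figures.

Areal heat capacity C = ρ c_p D = 1030 × 3970 × 129 = 5.27×10^8 J m⁻² K⁻¹.
Angular frequency ω = 2π / T = 2π / 4.23×10^7 s = 1.48×10^-7 s⁻¹.
Cω = 5.27×10^8 × 1.48×10^-7 = 78.3 W/(m²·K).
Amplitude A = F₀ / (Cω) = 213 / 78.3 = 2.72 K.

2.72 K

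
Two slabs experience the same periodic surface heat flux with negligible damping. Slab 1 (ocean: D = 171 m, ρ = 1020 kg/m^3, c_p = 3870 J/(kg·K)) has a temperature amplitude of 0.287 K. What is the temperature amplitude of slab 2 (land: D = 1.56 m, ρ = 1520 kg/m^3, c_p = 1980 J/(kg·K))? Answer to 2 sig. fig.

41 K

C_ocean = 6.75×10^8 J/(m²·K); C_land = 4.69×10^6 J/(m²·K).
A ∝ 1/C ⇒ A_land = A_ocean × C_ocean/C_land = 0.287 × 144 = 41.3 K.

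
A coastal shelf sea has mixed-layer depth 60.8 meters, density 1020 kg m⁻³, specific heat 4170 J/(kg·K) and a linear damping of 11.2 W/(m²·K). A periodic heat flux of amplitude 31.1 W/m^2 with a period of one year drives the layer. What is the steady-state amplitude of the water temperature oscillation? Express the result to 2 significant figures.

Areal heat capacity C = ρ c_p D = 1020 × 4170 × 60.8 = 2.59×10^8 J m⁻² K⁻¹.
Angular frequency ω = 2π / T = 2π / 3.15×10^7 s = 1.99×10^-7 s⁻¹.
√((Cω)² + λ²) = √((51.5)² + 11.2²) = 52.7 W/(m²·K).
Amplitude A = F₀ / √((Cω)²+λ²) = 31.1 / 52.7 = 0.590 K.

0.59 K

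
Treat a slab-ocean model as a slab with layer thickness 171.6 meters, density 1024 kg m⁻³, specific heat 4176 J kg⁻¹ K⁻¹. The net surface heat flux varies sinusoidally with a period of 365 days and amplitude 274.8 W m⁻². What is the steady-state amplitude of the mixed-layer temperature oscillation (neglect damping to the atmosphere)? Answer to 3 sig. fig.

Areal heat capacity C = ρ c_p D = 1024 × 4176 × 171.6 = 7.34×10^8 J/(m²·K).
Angular frequency ω = 2π / T = 2π / 3.15×10^7 s = 1.99×10^-7 s⁻¹.
Cω = 7.34×10^8 × 1.99×10^-7 = 146 W/(m²·K).
Amplitude A = F₀ / (Cω) = 274.8 / 146 = 1.88 K.

1.88 K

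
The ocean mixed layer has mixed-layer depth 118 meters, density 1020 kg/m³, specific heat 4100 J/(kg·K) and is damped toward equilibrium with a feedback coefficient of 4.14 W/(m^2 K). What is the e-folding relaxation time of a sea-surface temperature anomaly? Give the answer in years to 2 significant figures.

Areal heat capacity C = ρ c_p D = 1020 × 4100 × 118 = 4.93×10^8 J/(m^2 K).
Relaxation time τ = C / λ = 4.93×10^8 / 4.14 = 1.19×10^8 s.
In years: 1.19×10^8 s / (3.156×10^7 s/year) = 3.78 years.

3.8 years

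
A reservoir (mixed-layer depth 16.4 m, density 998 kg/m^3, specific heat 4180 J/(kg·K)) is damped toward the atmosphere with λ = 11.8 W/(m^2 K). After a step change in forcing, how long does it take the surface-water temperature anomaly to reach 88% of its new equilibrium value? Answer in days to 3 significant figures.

Areal heat capacity C = ρ c_p D = 998 × 4180 × 16.4 = 6.84×10^7 J m⁻² K⁻¹.
τ = C / λ = 6.84×10^7 / 11.8 = 5.80×10^6 s.
Fraction reached: 1 − e^(−t/τ) = 0.88 ⇒ t = −τ ln(1 − 0.88) = τ × 2.12.
t = 1.23×10^7 s = 142 days.

142 days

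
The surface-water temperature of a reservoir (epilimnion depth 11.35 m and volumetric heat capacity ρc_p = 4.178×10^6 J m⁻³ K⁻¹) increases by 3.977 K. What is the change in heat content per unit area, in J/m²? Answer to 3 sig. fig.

1.89×10^8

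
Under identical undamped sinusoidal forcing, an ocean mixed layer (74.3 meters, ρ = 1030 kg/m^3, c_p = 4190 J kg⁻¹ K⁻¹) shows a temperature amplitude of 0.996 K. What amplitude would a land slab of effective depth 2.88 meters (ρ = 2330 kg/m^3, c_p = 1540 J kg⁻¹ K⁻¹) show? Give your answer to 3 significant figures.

C_ocean = 3.21×10^8 J/(m²·K); C_land = 1.03×10^7 J/(m²·K).
A ∝ 1/C ⇒ A_land = A_ocean × C_ocean/C_land = 0.996 × 31.0 = 30.9 K.

30.9 K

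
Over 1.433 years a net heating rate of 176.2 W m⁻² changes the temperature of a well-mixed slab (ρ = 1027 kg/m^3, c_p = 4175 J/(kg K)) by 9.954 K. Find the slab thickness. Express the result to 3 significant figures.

Heat input Q = F Δt = 176.2 × 4.52×10^7 s = 7.97×10^9 J/m².
Required areal heat capacity C = Q / ΔT = 8.00×10^8 J/(m²·K).
Depth D = C / (ρ c_p) = 8.00×10^8 / (1027 × 4175) = 187 m.

187 m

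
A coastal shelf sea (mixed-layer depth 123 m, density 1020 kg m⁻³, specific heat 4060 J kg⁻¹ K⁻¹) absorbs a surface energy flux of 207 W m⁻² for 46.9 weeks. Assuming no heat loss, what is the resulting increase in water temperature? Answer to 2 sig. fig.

12 K

Areal heat capacity C = ρ c_p D = 1020 × 4060 × 123 = 5.09×10^8 J/(m^2 K).
Net heat input Q = F Δt = 207 × (46.9 weeks × 6.048×10^5 s/week) = 5.87×10^9 J/m².
ΔT = Q / C = 5.87×10^9 / 5.09×10^8 = 11.5 K.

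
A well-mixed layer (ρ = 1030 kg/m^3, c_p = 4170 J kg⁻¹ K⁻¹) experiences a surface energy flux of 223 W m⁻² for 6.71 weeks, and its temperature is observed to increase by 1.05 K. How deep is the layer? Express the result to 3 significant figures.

201 m

Heat input Q = F Δt = 223 × 4.06×10^6 s = 9.05×10^8 J/m².
Required areal heat capacity C = Q / ΔT = 8.62×10^8 J/(m²·K).
Depth D = C / (ρ c_p) = 8.62×10^8 / (1030 × 4170) = 201 m.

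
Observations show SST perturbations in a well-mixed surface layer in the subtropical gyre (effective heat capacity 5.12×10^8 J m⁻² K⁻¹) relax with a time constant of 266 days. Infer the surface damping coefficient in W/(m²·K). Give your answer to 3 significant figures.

Areal heat capacity C = 5.12×10^8 J m⁻² K⁻¹ (given).
τ = 266 days = 2.30×10^7 s.
λ = C / τ = 5.12×10^8 / 2.30×10^7 = 22.3 W/(m²·K).

22.3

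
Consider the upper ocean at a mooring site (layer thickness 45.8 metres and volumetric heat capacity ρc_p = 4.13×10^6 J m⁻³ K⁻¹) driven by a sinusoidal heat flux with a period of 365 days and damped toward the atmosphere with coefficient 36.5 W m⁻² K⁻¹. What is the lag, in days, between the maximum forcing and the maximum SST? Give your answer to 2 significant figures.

Areal heat capacity C = ρc_p × D = 4.13×10^6 × 45.8 = 1.89×10^8 J/(m²·K).
ω = 2π / 3.15×10^7 s = 1.99×10^-7 s⁻¹.
Phase lag φ = arctan(Cω/λ) = arctan(37.7/36.5) = 0.801 rad.
Time lag = φ / ω = 0.801 / 1.99×10^-7 = 4.02×10^6 s = 46.6 days.

47 days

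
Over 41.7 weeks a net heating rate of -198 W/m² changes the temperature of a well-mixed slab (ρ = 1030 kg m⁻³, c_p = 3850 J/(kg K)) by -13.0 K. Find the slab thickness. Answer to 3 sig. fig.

Heat input Q = F Δt = -198 × 2.52×10^7 s = -4.99×10^9 J/m².
Required areal heat capacity C = Q / ΔT = 3.84×10^8 J/(m²·K).
Depth D = C / (ρ c_p) = 3.84×10^8 / (1030 × 3850) = 96.9 m.

96.9 m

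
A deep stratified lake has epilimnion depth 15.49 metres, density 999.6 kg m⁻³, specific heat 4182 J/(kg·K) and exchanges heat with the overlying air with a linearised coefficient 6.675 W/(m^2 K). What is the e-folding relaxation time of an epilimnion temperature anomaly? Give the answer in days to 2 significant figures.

110 days

Areal heat capacity C = ρ c_p D = 999.6 × 4182 × 15.49 = 6.48×10^7 J/(m^2 K).
Relaxation time τ = C / λ = 6.48×10^7 / 6.675 = 9.70×10^6 s.
In days: 9.70×10^6 s / (86400 s/day) = 112 days.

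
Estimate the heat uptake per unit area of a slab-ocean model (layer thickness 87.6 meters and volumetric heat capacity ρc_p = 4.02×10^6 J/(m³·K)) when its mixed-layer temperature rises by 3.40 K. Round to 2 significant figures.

1.2×10^9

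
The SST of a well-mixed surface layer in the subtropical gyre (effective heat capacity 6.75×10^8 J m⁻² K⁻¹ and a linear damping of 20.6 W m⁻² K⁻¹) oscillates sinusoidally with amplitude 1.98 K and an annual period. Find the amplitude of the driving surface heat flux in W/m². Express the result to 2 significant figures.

Areal heat capacity C = 6.75×10^8 J m⁻² K⁻¹ (given).
ω = 2π / 3.15×10^7 s = 1.99×10^-7 s⁻¹.
√((Cω)² + λ²) = √((134)² + 20.6²) = 136 W/(m²·K).
F₀ = A × √((Cω)²+λ²) = 1.98 × 136 = 269 W/m².

270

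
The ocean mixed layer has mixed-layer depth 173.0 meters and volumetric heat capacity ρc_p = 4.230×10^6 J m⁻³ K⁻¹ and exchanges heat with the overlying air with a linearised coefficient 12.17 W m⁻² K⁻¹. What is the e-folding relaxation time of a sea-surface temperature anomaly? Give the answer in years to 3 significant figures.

1.91 years

Areal heat capacity C = ρc_p × D = 4.230×10^6 × 173.0 = 7.32×10^8 J m⁻² K⁻¹.
Relaxation time τ = C / λ = 7.32×10^8 / 12.17 = 6.01×10^7 s.
In years: 6.01×10^7 s / (3.156×10^7 s/year) = 1.91 years.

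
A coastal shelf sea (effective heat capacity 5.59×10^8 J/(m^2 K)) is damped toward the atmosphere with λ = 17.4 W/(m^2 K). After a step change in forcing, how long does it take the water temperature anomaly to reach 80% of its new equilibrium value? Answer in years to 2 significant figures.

Areal heat capacity C = 5.59×10^8 J/(m^2 K) (given).
τ = C / λ = 5.59×10^8 / 17.4 = 3.21×10^7 s.
Fraction reached: 1 − e^(−t/τ) = 0.80 ⇒ t = −τ ln(1 − 0.80) = τ × 1.61.
t = 5.17×10^7 s = 1.64 years.

1.6 years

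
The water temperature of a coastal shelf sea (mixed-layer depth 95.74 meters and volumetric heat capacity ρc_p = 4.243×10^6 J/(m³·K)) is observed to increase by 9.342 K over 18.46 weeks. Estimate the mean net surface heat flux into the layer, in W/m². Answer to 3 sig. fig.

Areal heat capacity C = ρc_p × D = 4.243×10^6 × 95.74 = 4.06×10^8 J/(m²·K).
Required heat per unit area: Q = C ΔT = 4.06×10^8 × 9.342 = 3.79×10^9 J/m².
Flux F = Q / Δt = 3.79×10^9 / 1.12×10^7 s = 340 W/m².

340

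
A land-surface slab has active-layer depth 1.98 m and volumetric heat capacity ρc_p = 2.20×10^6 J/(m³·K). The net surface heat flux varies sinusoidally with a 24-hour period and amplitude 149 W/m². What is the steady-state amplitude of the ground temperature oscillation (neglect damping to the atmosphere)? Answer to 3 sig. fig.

Areal heat capacity C = ρc_p × D = 2.20×10^6 × 1.98 = 4.36×10^6 J/(m^2 K).
Angular frequency ω = 2π / T = 2π / 86400 s = 7.27×10^-5 s⁻¹.
Cω = 4.36×10^6 × 7.27×10^-5 = 317 W/(m²·K).
Amplitude A = F₀ / (Cω) = 149 / 317 = 0.470 K.

0.470 K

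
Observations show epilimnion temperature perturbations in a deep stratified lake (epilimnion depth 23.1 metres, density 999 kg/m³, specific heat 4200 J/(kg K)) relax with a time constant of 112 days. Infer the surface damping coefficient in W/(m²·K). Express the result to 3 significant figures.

Areal heat capacity C = ρ c_p D = 999 × 4200 × 23.1 = 9.69×10^7 J/(m^2 K).
τ = 112 days = 9.68×10^6 s.
λ = C / τ = 9.69×10^7 / 9.68×10^6 = 10.0 W/(m²·K).

10.0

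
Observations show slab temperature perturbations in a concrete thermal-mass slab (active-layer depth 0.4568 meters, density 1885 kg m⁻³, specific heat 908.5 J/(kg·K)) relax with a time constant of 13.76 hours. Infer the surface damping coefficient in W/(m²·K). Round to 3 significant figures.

Areal heat capacity C = ρ c_p D = 1885 × 908.5 × 0.4568 = 7.82×10^5 J/(m²·K).
τ = 13.76 hours = 49500 s.
λ = C / τ = 7.82×10^5 / 49500 = 15.8 W/(m²·K).

15.8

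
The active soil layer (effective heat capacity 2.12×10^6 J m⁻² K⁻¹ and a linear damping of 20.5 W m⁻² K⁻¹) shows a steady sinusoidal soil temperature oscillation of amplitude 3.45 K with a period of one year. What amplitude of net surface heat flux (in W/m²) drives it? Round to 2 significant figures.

71

Areal heat capacity C = 2.12×10^6 J m⁻² K⁻¹ (given).
ω = 2π / 3.15×10^7 s = 1.99×10^-7 s⁻¹.
√((Cω)² + λ²) = √((0.422)² + 20.5²) = 20.5 W/(m²·K).
F₀ = A × √((Cω)²+λ²) = 3.45 × 20.5 = 70.7 W/m².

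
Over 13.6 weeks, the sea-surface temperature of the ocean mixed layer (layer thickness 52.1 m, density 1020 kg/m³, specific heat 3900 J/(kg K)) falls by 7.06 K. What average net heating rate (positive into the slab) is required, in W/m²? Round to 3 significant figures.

-178

Areal heat capacity C = ρ c_p D = 1020 × 3900 × 52.1 = 2.07×10^8 J/(m²·K).
Required heat per unit area: Q = C ΔT = 2.07×10^8 × -7.06 = -1.46×10^9 J/m².
Flux F = Q / Δt = -1.46×10^9 / 8.23×10^6 s = -178 W/m².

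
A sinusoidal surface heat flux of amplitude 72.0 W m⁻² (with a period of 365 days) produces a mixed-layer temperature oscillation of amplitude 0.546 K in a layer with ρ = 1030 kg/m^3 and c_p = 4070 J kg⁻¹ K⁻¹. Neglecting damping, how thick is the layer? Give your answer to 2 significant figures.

160 m

ω = 2π / 3.15×10^7 s = 1.99×10^-7 s⁻¹.
Required C = F₀ / (A ω) = 72.0 / (0.546 × 1.99×10^-7) = 6.62×10^8 J/(m²·K).
D = C / (ρ c_p) = 6.62×10^8 / (1030 × 4070) = 158 m.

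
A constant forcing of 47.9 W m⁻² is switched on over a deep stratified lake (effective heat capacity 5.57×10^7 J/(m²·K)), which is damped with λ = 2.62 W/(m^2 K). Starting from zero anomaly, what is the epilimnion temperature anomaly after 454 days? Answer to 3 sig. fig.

15.4 K

Areal heat capacity C = 5.57×10^7 J/(m²·K) (given).
τ = C / λ = 5.57×10^7 / 2.62 = 2.13×10^7 s.
Equilibrium anomaly ΔT_eq = F / λ = 47.9 / 2.62 = 18.3 K.
t = 454 days = 3.92×10^7 s, so t/τ = 1.85.
ΔT(t) = ΔT_eq (1 − e^(−t/τ)) = 18.3 × (1 − e^−1.85) = 15.4 K.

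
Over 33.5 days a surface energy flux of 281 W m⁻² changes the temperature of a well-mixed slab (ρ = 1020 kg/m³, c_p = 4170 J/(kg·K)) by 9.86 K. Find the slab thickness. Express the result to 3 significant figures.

Heat input Q = F Δt = 281 × 2.89×10^6 s = 8.13×10^8 J/m².
Required areal heat capacity C = Q / ΔT = 8.25×10^7 J/(m²·K).
Depth D = C / (ρ c_p) = 8.25×10^7 / (1020 × 4170) = 19.4 m.

19.4 m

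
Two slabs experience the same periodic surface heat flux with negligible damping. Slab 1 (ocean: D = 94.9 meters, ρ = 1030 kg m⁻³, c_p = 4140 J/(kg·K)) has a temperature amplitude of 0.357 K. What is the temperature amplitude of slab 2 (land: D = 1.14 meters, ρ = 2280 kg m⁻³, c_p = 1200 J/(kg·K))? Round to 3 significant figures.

C_ocean = 4.05×10^8 J/(m²·K); C_land = 3.12×10^6 J/(m²·K).
A ∝ 1/C ⇒ A_land = A_ocean × C_ocean/C_land = 0.357 × 130 = 46.3 K.

46.3 K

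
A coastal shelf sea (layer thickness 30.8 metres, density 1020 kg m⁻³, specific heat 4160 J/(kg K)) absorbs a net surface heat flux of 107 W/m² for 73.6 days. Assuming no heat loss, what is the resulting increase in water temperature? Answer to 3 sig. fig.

5.21 K

Areal heat capacity C = ρ c_p D = 1020 × 4160 × 30.8 = 1.31×10^8 J m⁻² K⁻¹.
Net heat input Q = F Δt = 107 × (73.6 days × 86400 s/day) = 6.80×10^8 J/m².
ΔT = Q / C = 6.80×10^8 / 1.31×10^8 = 5.21 K.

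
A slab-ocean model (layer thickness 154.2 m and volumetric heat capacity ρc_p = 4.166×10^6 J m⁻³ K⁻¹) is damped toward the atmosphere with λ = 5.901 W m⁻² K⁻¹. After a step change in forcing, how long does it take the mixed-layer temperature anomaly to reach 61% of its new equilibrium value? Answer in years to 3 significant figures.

Areal heat capacity C = ρc_p × D = 4.166×10^6 × 154.2 = 6.42×10^8 J m⁻² K⁻¹.
τ = C / λ = 6.42×10^8 / 5.901 = 1.09×10^8 s.
Fraction reached: 1 − e^(−t/τ) = 0.61 ⇒ t = −τ ln(1 − 0.61) = τ × 0.942.
t = 1.03×10^8 s = 3.25 years.

3.25 years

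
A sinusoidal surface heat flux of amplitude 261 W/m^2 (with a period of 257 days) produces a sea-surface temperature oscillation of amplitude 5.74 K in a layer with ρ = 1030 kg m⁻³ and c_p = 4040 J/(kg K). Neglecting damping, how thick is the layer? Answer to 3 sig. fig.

ω = 2π / 2.22×10^7 s = 2.83×10^-7 s⁻¹.
Required C = F₀ / (A ω) = 261 / (5.74 × 2.83×10^-7) = 1.61×10^8 J/(m²·K).
D = C / (ρ c_p) = 1.61×10^8 / (1030 × 4040) = 38.6 m.

38.6 m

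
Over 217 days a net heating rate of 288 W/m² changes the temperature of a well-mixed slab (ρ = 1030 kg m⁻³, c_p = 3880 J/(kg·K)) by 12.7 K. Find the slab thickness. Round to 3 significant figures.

Heat input Q = F Δt = 288 × 1.87×10^7 s = 5.40×10^9 J/m².
Required areal heat capacity C = Q / ΔT = 4.25×10^8 J/(m²·K).
Depth D = C / (ρ c_p) = 4.25×10^8 / (1030 × 3880) = 106 m.

106 m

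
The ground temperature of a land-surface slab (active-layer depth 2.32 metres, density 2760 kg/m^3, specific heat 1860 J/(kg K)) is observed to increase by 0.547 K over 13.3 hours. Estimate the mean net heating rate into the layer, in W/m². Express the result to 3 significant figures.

Areal heat capacity C = ρ c_p D = 2760 × 1860 × 2.32 = 1.19×10^7 J/(m²·K).
Required heat per unit area: Q = C ΔT = 1.19×10^7 × 0.547 = 6.51×10^6 J/m².
Flux F = Q / Δt = 6.51×10^6 / 47900 s = 136 W/m².

136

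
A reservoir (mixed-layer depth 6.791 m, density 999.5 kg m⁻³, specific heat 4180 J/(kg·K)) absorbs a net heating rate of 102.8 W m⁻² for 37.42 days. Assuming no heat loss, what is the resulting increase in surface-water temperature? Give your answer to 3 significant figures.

11.7 K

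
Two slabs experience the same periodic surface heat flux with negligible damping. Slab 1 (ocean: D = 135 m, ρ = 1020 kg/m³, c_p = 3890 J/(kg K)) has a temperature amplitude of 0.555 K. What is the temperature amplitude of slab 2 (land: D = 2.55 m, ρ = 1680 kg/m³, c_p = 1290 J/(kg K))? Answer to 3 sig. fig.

53.8 K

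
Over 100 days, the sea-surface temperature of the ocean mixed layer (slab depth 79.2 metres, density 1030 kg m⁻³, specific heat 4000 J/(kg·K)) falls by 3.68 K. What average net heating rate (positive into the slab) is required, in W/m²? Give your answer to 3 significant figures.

-139

Areal heat capacity C = ρ c_p D = 1030 × 4000 × 79.2 = 3.26×10^8 J/(m²·K).
Required heat per unit area: Q = C ΔT = 3.26×10^8 × -3.68 = -1.20×10^9 J/m².
Flux F = Q / Δt = -1.20×10^9 / 8.64×10^6 s = -139 W/m².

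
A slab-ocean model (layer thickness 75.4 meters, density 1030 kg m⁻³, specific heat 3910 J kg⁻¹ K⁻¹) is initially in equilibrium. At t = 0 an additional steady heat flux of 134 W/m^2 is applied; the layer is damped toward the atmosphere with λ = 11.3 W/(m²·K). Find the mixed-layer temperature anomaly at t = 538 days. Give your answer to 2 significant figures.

Areal heat capacity C = ρ c_p D = 1030 × 3910 × 75.4 = 3.04×10^8 J m⁻² K⁻¹.
τ = C / λ = 3.04×10^8 / 11.3 = 2.69×10^7 s.
Equilibrium anomaly ΔT_eq = F / λ = 134 / 11.3 = 11.9 K.
t = 538 days = 4.65×10^7 s, so t/τ = 1.73.
ΔT(t) = ΔT_eq (1 − e^(−t/τ)) = 11.9 × (1 − e^−1.73) = 9.76 K.

9.8 K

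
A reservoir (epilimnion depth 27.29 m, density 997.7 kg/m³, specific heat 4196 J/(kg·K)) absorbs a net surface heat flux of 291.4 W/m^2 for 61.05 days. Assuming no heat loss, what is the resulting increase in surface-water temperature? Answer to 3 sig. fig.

Areal heat capacity C = ρ c_p D = 997.7 × 4196 × 27.29 = 1.14×10^8 J/(m²·K).
Net heat input Q = F Δt = 291.4 × (61.05 days × 86400 s/day) = 1.54×10^9 J/m².
ΔT = Q / C = 1.54×10^9 / 1.14×10^8 = 13.5 K.

13.5 K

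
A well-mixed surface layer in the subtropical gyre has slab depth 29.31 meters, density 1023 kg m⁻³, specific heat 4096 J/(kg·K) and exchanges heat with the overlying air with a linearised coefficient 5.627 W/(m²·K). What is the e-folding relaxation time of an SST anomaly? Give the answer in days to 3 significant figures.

Areal heat capacity C = ρ c_p D = 1023 × 4096 × 29.31 = 1.23×10^8 J m⁻² K⁻¹.
Relaxation time τ = C / λ = 1.23×10^8 / 5.627 = 2.18×10^7 s.
In days: 2.18×10^7 s / (86400 s/day) = 253 days.

253 days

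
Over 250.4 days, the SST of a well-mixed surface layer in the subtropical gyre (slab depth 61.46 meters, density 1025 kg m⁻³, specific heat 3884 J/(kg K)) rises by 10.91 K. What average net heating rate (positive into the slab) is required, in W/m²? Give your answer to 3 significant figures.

123

Areal heat capacity C = ρ c_p D = 1025 × 3884 × 61.46 = 2.45×10^8 J/(m^2 K).
Required heat per unit area: Q = C ΔT = 2.45×10^8 × 10.91 = 2.67×10^9 J/m².
Flux F = Q / Δt = 2.67×10^9 / 2.16×10^7 s = 123 W/m².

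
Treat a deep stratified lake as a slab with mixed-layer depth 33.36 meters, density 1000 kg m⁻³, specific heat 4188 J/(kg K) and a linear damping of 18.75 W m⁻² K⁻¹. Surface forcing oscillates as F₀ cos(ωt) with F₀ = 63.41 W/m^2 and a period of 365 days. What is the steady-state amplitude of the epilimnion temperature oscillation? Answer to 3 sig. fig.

Areal heat capacity C = ρ c_p D = 1000 × 4188 × 33.36 = 1.40×10^8 J/(m^2 K).
Angular frequency ω = 2π / T = 2π / 3.15×10^7 s = 1.99×10^-7 s⁻¹.
√((Cω)² + λ²) = √((27.8)² + 18.75²) = 33.6 W/(m²·K).
Amplitude A = F₀ / √((Cω)²+λ²) = 63.41 / 33.6 = 1.89 K.

1.89 K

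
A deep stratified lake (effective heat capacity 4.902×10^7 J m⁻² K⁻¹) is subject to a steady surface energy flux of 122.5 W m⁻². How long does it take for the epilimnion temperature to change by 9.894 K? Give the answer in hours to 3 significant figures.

1100 hours

Areal heat capacity C = 4.902×10^7 J m⁻² K⁻¹ (given).
Time required: Δt = C ΔT / F = 4.90×10^7 × 9.894 / 122.5 = 3.96×10^6 s.
In hours: 3.96×10^6 s / (3600 s/hour) = 1100 hours.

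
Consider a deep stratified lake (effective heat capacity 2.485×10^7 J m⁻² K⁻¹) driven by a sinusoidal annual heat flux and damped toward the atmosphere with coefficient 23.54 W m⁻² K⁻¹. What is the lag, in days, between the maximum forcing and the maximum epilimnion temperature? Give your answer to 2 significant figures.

Areal heat capacity C = 2.485×10^7 J m⁻² K⁻¹ (given).
ω = 2π / 3.15×10^7 s = 1.99×10^-7 s⁻¹.
Phase lag φ = arctan(Cω/λ) = arctan(4.95/23.54) = 0.207 rad.
Time lag = φ / ω = 0.207 / 1.99×10^-7 = 1.04×10^6 s = 12.0 days.

12 days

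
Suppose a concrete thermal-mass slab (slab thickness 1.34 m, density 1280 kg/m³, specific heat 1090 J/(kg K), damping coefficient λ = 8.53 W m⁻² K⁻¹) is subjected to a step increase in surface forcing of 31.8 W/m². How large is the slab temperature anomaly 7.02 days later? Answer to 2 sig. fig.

3.5 K

Areal heat capacity C = ρ c_p D = 1280 × 1090 × 1.34 = 1.87×10^6 J m⁻² K⁻¹.
τ = C / λ = 1.87×10^6 / 8.53 = 2.19×10^5 s.
Equilibrium anomaly ΔT_eq = F / λ = 31.8 / 8.53 = 3.73 K.
t = 7.02 days = 6.07×10^5 s, so t/τ = 2.77.
ΔT(t) = ΔT_eq (1 − e^(−t/τ)) = 3.73 × (1 − e^−2.77) = 3.49 K.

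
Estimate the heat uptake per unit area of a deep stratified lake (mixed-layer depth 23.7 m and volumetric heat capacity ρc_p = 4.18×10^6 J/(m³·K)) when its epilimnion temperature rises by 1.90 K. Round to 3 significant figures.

Areal heat capacity C = ρc_p × D = 4.18×10^6 × 23.7 = 9.91×10^7 J m⁻² K⁻¹.
ΔQ = C ΔT = 9.91×10^7 × 1.90 = 1.88×10^8 J/m².

1.88×10^8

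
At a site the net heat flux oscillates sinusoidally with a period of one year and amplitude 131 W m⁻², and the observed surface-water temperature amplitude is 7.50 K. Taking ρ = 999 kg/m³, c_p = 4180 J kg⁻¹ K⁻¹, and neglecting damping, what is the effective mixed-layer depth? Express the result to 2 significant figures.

21 m

ω = 2π / 3.15×10^7 s = 1.99×10^-7 s⁻¹.
Required C = F₀ / (A ω) = 131 / (7.50 × 1.99×10^-7) = 8.77×10^7 J/(m²·K).
D = C / (ρ c_p) = 8.77×10^7 / (999 × 4180) = 21.0 m.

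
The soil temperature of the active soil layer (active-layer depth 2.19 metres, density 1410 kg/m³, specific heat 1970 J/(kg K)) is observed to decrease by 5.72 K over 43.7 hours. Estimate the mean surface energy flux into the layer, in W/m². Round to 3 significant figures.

Areal heat capacity C = ρ c_p D = 1410 × 1970 × 2.19 = 6.08×10^6 J/(m²·K).
Required heat per unit area: Q = C ΔT = 6.08×10^6 × -5.72 = -3.48×10^7 J/m².
Flux F = Q / Δt = -3.48×10^7 / 1.57×10^5 s = -221 W/m².

-221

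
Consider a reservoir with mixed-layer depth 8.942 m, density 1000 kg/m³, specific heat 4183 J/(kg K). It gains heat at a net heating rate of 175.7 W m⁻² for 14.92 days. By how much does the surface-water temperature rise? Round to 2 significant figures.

Areal heat capacity C = ρ c_p D = 1000 × 4183 × 8.942 = 3.74×10^7 J/(m²·K).
Net heat input Q = F Δt = 175.7 × (14.92 days × 86400 s/day) = 2.26×10^8 J/m².
ΔT = Q / C = 2.26×10^8 / 3.74×10^7 = 6.06 K.

6.1 K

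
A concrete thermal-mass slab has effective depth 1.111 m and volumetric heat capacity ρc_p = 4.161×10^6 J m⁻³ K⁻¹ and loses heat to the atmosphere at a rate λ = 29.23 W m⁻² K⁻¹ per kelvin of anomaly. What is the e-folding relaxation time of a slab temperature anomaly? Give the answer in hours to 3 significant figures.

43.9 hours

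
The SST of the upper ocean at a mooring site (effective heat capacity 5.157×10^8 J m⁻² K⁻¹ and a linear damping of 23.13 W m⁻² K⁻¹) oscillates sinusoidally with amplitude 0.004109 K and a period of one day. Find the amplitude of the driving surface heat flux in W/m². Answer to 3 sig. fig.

154

Areal heat capacity C = 5.157×10^8 J m⁻² K⁻¹ (given).
ω = 2π / 86400 s = 7.27×10^-5 s⁻¹.
√((Cω)² + λ²) = √((37500)² + 23.13²) = 37500 W/(m²·K).
F₀ = A × √((Cω)²+λ²) = 0.004109 × 37500 = 154 W/m².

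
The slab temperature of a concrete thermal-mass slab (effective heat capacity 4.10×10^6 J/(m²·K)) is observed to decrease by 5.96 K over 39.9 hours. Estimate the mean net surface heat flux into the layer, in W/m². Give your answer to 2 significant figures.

-170

Areal heat capacity C = 4.10×10^6 J/(m²·K) (given).
Required heat per unit area: Q = C ΔT = 4.10×10^6 × -5.96 = -2.44×10^7 J/m².
Flux F = Q / Δt = -2.44×10^7 / 1.44×10^5 s = -170 W/m².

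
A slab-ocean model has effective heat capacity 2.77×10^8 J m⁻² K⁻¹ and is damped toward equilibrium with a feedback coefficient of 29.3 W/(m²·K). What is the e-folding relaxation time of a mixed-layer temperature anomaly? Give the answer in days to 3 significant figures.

Areal heat capacity C = 2.77×10^8 J m⁻² K⁻¹ (given).
Relaxation time τ = C / λ = 2.77×10^8 / 29.3 = 9.45×10^6 s.
In days: 9.45×10^6 s / (86400 s/day) = 109 days.

109 days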